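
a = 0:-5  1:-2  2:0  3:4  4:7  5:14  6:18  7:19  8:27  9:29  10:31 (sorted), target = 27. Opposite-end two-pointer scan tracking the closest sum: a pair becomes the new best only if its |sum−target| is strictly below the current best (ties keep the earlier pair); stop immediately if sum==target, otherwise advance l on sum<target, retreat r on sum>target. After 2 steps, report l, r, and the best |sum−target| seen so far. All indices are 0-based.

[0,10] -5+31=26 d=1 * → l++
[1,10] -2+31=29 d=2 → r--

l=1, r=9, best |Δ|=1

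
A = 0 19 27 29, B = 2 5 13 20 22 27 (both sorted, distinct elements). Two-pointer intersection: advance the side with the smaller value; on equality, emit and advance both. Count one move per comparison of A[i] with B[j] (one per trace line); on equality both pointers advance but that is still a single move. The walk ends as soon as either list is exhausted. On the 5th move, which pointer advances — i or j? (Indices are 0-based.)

[i=0,j=0] 0<2 → i++
[i=1,j=0] 19>2 → j++
[i=1,j=1] 19>5 → j++
[i=1,j=2] 19>13 → j++
[i=1,j=3] 19<20 → i++

i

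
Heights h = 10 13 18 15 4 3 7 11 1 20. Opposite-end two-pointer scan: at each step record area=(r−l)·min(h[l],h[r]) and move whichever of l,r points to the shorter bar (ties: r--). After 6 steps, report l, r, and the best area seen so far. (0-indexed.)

l=6, r=9, best area=126

[0,9] min(10,20)*9=90 best=90 * → l++
[1,9] min(13,20)*8=104 best=104 * → l++
[2,9] min(18,20)*7=126 best=126 * → l++
[3,9] min(15,20)*6=90 best=126 → l++
[4,9] min(4,20)*5=20 best=126 → l++
[5,9] min(3,20)*4=12 best=126 → l++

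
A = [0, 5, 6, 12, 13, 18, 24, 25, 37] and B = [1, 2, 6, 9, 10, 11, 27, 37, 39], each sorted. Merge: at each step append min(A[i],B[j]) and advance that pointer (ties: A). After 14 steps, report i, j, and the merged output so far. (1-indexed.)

i=9, j=7, merged so far=[0, 1, 2, 5, 6, 6, 9, 10, 11, 12, 13, 18, 24, 25]

i=1 j=1: A[i]=0<=B[j]=1 take 0, i++
i=2 j=1: A[i]=5>B[j]=1 take 1, j++
i=2 j=2: A[i]=5>B[j]=2 take 2, j++
i=2 j=3: A[i]=5<=B[j]=6 take 5, i++
i=3 j=3: A[i]=6<=B[j]=6 take 6, i++
i=4 j=3: A[i]=12>B[j]=6 take 6, j++
i=4 j=4: A[i]=12>B[j]=9 take 9, j++
i=4 j=5: A[i]=12>B[j]=10 take 10, j++
i=4 j=6: A[i]=12>B[j]=11 take 11, j++
i=4 j=7: A[i]=12<=B[j]=27 take 12, i++
i=5 j=7: A[i]=13<=B[j]=27 take 13, i++
i=6 j=7: A[i]=18<=B[j]=27 take 18, i++
i=7 j=7: A[i]=24<=B[j]=27 take 24, i++
i=8 j=7: A[i]=25<=B[j]=27 take 25, i++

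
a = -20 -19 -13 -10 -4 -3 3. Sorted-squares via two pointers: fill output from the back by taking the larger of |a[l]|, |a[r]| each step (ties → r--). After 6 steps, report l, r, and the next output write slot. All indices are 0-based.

l=5, r=5, next write slot=0

[0,6] |-20|>|3| out[6]=400 → l++
[1,6] |-19|>|3| out[5]=361 → l++
[2,6] |-13|>|3| out[4]=169 → l++
[3,6] |-10|>|3| out[3]=100 → l++
[4,6] |-4|>|3| out[2]=16 → l++
[5,6] |-3|<=|3| out[1]=9 → r--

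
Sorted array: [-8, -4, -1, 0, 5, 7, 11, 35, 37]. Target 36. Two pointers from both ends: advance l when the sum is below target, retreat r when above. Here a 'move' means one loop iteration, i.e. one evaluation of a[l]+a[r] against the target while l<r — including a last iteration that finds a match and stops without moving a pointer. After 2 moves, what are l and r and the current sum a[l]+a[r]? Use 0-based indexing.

l=2, r=8, sum=36

[0,8] -8+37=29 <36 → l++
[1,8] -4+37=33 <36 → l++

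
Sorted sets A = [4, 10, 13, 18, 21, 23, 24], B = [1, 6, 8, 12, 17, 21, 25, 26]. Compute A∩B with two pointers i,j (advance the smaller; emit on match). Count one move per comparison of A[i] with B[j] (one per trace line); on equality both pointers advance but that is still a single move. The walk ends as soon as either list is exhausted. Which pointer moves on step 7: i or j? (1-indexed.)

i=1 j=1: 4>1, j++
i=1 j=2: 4<6, i++
i=2 j=2: 10>6, j++
i=2 j=3: 10>8, j++
i=2 j=4: 10<12, i++
i=3 j=4: 13>12, j++
i=3 j=5: 13<17, i++

i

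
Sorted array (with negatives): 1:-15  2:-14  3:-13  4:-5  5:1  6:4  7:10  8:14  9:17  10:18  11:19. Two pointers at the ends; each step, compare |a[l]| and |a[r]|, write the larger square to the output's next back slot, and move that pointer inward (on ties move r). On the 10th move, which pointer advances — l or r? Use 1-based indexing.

[1,11] |-15|<=|19| out[11]=361 → r--
[1,10] |-15|<=|18| out[10]=324 → r--
[1,9] |-15|<=|17| out[9]=289 → r--
[1,8] |-15|>|14| out[8]=225 → l++
[2,8] |-14|<=|14| out[7]=196 → r--
[2,7] |-14|>|10| out[6]=196 → l++
[3,7] |-13|>|10| out[5]=169 → l++
[4,7] |-5|<=|10| out[4]=100 → r--
[4,6] |-5|>|4| out[3]=25 → l++
[5,6] |1|<=|4| out[2]=16 → r--

r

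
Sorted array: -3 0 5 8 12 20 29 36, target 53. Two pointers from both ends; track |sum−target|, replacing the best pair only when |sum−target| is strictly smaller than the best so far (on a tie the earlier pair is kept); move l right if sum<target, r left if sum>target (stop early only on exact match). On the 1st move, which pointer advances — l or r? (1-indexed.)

l

l=1 r=8: -3+36=33 d=20 *, l++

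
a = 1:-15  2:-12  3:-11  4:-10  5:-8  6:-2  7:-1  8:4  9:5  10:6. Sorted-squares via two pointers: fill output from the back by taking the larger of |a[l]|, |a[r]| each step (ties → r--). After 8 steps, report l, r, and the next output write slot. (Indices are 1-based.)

[1,10] |-15|>|6| out[10]=225 → l++
[2,10] |-12|>|6| out[9]=144 → l++
[3,10] |-11|>|6| out[8]=121 → l++
[4,10] |-10|>|6| out[7]=100 → l++
[5,10] |-8|>|6| out[6]=64 → l++
[6,10] |-2|<=|6| out[5]=36 → r--
[6,9] |-2|<=|5| out[4]=25 → r--
[6,8] |-2|<=|4| out[3]=16 → r--

l=6, r=7, next write slot=2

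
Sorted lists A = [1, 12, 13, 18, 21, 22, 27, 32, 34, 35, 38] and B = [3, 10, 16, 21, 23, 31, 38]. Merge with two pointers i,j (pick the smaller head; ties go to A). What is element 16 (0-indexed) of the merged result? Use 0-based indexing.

merged[16] = 38

[i=0,j=0] A[i]=1<=B[j]=3 take 1 → i++
[i=1,j=0] A[i]=12>B[j]=3 take 3 → j++
[i=1,j=1] A[i]=12>B[j]=10 take 10 → j++
[i=1,j=2] A[i]=12<=B[j]=16 take 12 → i++
[i=2,j=2] A[i]=13<=B[j]=16 take 13 → i++
[i=3,j=2] A[i]=18>B[j]=16 take 16 → j++
[i=3,j=3] A[i]=18<=B[j]=21 take 18 → i++
[i=4,j=3] A[i]=21<=B[j]=21 take 21 → i++
[i=5,j=3] A[i]=22>B[j]=21 take 21 → j++
[i=5,j=4] A[i]=22<=B[j]=23 take 22 → i++
[i=6,j=4] A[i]=27>B[j]=23 take 23 → j++
[i=6,j=5] A[i]=27<=B[j]=31 take 27 → i++
[i=7,j=5] A[i]=32>B[j]=31 take 31 → j++
[i=7,j=6] A[i]=32<=B[j]=38 take 32 → i++
[i=8,j=6] A[i]=34<=B[j]=38 take 34 → i++
[i=9,j=6] A[i]=35<=B[j]=38 take 35 → i++
[i=10,j=6] A[i]=38<=B[j]=38 take 38 → i++
[i=11,j=6] A done, take B[j]=38 → j++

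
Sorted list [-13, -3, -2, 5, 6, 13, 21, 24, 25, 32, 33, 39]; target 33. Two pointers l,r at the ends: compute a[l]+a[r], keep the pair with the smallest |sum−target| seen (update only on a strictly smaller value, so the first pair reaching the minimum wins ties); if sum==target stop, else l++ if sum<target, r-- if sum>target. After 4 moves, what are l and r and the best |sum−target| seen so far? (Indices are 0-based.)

[0,11] -13+39=26 d=7 * → l++
[1,11] -3+39=36 d=3 * → r--
[1,10] -3+33=30 d=3 → l++
[2,10] -2+33=31 d=2 * → l++

l=3, r=10, best |Δ|=2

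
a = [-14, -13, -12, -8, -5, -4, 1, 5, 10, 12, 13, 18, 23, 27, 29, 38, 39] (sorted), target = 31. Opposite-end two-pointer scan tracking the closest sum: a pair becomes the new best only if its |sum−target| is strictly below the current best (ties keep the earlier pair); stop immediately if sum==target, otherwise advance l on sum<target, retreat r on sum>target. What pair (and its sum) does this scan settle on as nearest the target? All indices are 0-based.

pair (-8, 39) with sum 31 (|Δ|=0)

[0,16] -14+39=25 d=6 * → l++
[1,16] -13+39=26 d=5 * → l++
[2,16] -12+39=27 d=4 * → l++
[3,16] -8+39=31 d=0 * → stop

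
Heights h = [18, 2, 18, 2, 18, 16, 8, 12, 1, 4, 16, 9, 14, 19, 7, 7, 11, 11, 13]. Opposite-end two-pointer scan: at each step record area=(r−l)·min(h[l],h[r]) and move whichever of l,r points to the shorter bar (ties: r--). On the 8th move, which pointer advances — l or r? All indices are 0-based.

l

[0,18] min(18,13)*18=234 best=234 * → r--
[0,17] min(18,11)*17=187 best=234 → r--
[0,16] min(18,11)*16=176 best=234 → r--
[0,15] min(18,7)*15=105 best=234 → r--
[0,14] min(18,7)*14=98 best=234 → r--
[0,13] min(18,19)*13=234 best=234 → l++
[1,13] min(2,19)*12=24 best=234 → l++
[2,13] min(18,19)*11=198 best=234 → l++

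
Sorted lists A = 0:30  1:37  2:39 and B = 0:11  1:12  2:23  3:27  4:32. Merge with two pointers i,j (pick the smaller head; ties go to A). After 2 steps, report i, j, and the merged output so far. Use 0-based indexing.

i=0, j=2, merged so far=[11, 12]

i=0 j=0: A[i]=30>B[j]=11 take 11, j++
i=0 j=1: A[i]=30>B[j]=12 take 12, j++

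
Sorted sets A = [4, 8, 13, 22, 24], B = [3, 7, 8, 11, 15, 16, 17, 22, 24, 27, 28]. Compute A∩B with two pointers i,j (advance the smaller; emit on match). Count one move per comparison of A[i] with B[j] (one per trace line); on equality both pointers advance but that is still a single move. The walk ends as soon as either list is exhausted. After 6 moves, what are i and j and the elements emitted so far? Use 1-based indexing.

[i=1,j=1] 4>3 → j++
[i=1,j=2] 4<7 → i++
[i=2,j=2] 8>7 → j++
[i=2,j=3] 8==8 emit → i++,j++
[i=3,j=4] 13>11 → j++
[i=3,j=5] 13<15 → i++

i=4, j=5, emitted=[8]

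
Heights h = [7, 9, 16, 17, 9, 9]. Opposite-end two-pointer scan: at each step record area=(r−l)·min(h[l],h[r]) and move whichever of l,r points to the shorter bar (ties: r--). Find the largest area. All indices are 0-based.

[0,5] min(7,9)*5=35 best=35 * → l++
[1,5] min(9,9)*4=36 best=36 * → r--
[1,4] min(9,9)*3=27 best=36 → r--
[1,3] min(9,17)*2=18 best=36 → l++
[2,3] min(16,17)*1=16 best=36 → l++

max area = 36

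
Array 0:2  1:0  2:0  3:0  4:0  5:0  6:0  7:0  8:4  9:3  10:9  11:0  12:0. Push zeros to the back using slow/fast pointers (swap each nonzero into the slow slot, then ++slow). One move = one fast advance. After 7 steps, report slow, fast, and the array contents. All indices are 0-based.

(s=0,f=0) a[fast]=2≠0 swap→a[0]=2 → slow++,fast++
(s=1,f=1) a[fast]=0 → fast++
(s=1,f=2) a[fast]=0 → fast++
(s=1,f=3) a[fast]=0 → fast++
(s=1,f=4) a[fast]=0 → fast++
(s=1,f=5) a[fast]=0 → fast++
(s=1,f=6) a[fast]=0 → fast++

slow=1, fast=7, a=[2, 0, 0, 0, 0, 0, 0, 0, 4, 3, 9, 0, 0]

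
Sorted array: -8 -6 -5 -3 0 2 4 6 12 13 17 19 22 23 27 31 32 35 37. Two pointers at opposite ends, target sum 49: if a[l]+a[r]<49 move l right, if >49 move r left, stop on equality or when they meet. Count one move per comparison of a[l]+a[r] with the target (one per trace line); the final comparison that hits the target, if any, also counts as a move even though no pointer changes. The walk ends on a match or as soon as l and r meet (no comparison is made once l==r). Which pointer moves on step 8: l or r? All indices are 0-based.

l

l=0 r=18: -8+37=29 <49, l++
l=1 r=18: -6+37=31 <49, l++
l=2 r=18: -5+37=32 <49, l++
l=3 r=18: -3+37=34 <49, l++
l=4 r=18: 0+37=37 <49, l++
l=5 r=18: 2+37=39 <49, l++
l=6 r=18: 4+37=41 <49, l++
l=7 r=18: 6+37=43 <49, l++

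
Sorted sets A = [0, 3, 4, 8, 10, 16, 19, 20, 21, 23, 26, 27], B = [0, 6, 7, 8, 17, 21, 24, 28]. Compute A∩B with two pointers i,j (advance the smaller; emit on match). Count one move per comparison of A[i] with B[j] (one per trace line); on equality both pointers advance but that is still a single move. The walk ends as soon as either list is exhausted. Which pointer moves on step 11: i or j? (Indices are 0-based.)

i

[i=0,j=0] 0==0 emit → i++,j++
[i=1,j=1] 3<6 → i++
[i=2,j=1] 4<6 → i++
[i=3,j=1] 8>6 → j++
[i=3,j=2] 8>7 → j++
[i=3,j=3] 8==8 emit → i++,j++
[i=4,j=4] 10<17 → i++
[i=5,j=4] 16<17 → i++
[i=6,j=4] 19>17 → j++
[i=6,j=5] 19<21 → i++
[i=7,j=5] 20<21 → i++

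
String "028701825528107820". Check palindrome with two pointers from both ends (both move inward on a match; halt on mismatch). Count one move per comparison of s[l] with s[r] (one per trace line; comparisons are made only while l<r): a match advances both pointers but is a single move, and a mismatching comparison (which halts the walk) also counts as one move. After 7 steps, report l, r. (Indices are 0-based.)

[0,17] '0'=='0' → l++,r--
[1,16] '2'=='2' → l++,r--
[2,15] '8'=='8' → l++,r--
[3,14] '7'=='7' → l++,r--
[4,13] '0'=='0' → l++,r--
[5,12] '1'=='1' → l++,r--
[6,11] '8'=='8' → l++,r--

l=7, r=10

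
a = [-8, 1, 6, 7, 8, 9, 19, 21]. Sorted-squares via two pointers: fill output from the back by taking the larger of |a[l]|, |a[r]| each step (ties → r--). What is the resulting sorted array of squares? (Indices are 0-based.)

[1, 36, 49, 64, 64, 81, 361, 441]

[0,7] |-8|<=|21| out[7]=441 → r--
[0,6] |-8|<=|19| out[6]=361 → r--
[0,5] |-8|<=|9| out[5]=81 → r--
[0,4] |-8|<=|8| out[4]=64 → r--
[0,3] |-8|>|7| out[3]=64 → l++
[1,3] |1|<=|7| out[2]=49 → r--
[1,2] |1|<=|6| out[1]=36 → r--
[1,1] |1|<=|1| out[0]=1 → r--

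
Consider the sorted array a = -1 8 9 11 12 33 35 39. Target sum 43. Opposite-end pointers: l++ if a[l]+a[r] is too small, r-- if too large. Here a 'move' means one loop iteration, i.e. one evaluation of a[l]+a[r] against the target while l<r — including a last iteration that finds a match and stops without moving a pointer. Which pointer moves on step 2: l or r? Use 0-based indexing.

r

[0,7] -1+39=38 <43 → l++
[1,7] 8+39=47 >43 → r--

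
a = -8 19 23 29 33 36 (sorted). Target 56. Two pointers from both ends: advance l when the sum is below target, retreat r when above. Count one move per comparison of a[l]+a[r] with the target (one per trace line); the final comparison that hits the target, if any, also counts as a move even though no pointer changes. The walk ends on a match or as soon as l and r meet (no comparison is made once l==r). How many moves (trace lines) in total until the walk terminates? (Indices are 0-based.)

[0,5] -8+36=28 <56 → l++
[1,5] 19+36=55 <56 → l++
[2,5] 23+36=59 >56 → r--
[2,4] 23+33=56 → found

4 moves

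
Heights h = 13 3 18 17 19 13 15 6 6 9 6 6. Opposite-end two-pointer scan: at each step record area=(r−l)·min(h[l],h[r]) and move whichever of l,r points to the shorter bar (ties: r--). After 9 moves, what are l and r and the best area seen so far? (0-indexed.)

l=2, r=4, best area=81

[0,11] min(13,6)*11=66 best=66 * → r--
[0,10] min(13,6)*10=60 best=66 → r--
[0,9] min(13,9)*9=81 best=81 * → r--
[0,8] min(13,6)*8=48 best=81 → r--
[0,7] min(13,6)*7=42 best=81 → r--
[0,6] min(13,15)*6=78 best=81 → l++
[1,6] min(3,15)*5=15 best=81 → l++
[2,6] min(18,15)*4=60 best=81 → r--
[2,5] min(18,13)*3=39 best=81 → r--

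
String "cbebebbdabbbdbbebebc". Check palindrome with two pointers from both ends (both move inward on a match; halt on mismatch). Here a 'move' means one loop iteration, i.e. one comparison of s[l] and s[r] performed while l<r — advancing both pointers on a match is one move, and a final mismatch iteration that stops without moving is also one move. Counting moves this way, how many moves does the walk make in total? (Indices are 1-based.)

l=1 r=20: 'c'=='c', l++,r--
l=2 r=19: 'b'=='b', l++,r--
l=3 r=18: 'e'=='e', l++,r--
l=4 r=17: 'b'=='b', l++,r--
l=5 r=16: 'e'=='e', l++,r--
l=6 r=15: 'b'=='b', l++,r--
l=7 r=14: 'b'=='b', l++,r--
l=8 r=13: 'd'=='d', l++,r--
l=9 r=12: 'a'!='b', stop

9 moves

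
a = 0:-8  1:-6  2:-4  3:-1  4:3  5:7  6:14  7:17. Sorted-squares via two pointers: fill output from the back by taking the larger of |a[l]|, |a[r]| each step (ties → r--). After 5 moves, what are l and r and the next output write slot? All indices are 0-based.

l=2, r=4, next write slot=2

l=0 r=7: |-8|<=|17| out[7]=289, r--
l=0 r=6: |-8|<=|14| out[6]=196, r--
l=0 r=5: |-8|>|7| out[5]=64, l++
l=1 r=5: |-6|<=|7| out[4]=49, r--
l=1 r=4: |-6|>|3| out[3]=36, l++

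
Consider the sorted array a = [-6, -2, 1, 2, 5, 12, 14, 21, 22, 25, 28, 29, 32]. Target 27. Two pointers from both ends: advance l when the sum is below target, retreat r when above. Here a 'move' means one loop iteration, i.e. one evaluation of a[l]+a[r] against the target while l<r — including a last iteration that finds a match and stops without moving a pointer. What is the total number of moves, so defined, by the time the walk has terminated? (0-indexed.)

l=0 r=12: -6+32=26 <27, l++
l=1 r=12: -2+32=30 >27, r--
l=1 r=11: -2+29=27, found

3 moves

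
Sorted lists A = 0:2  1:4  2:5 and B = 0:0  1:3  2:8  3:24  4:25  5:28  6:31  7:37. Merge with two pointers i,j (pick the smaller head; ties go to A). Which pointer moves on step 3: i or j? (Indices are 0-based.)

[i=0,j=0] A[i]=2>B[j]=0 take 0 → j++
[i=0,j=1] A[i]=2<=B[j]=3 take 2 → i++
[i=1,j=1] A[i]=4>B[j]=3 take 3 → j++

j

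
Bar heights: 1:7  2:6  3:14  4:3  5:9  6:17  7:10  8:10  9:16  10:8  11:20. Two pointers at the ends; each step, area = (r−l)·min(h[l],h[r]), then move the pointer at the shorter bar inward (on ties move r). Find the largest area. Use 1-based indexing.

[1,11] min(7,20)*10=70 best=70 * → l++
[2,11] min(6,20)*9=54 best=70 → l++
[3,11] min(14,20)*8=112 best=112 * → l++
[4,11] min(3,20)*7=21 best=112 → l++
[5,11] min(9,20)*6=54 best=112 → l++
[6,11] min(17,20)*5=85 best=112 → l++
[7,11] min(10,20)*4=40 best=112 → l++
[8,11] min(10,20)*3=30 best=112 → l++
[9,11] min(16,20)*2=32 best=112 → l++
[10,11] min(8,20)*1=8 best=112 → l++

max area = 112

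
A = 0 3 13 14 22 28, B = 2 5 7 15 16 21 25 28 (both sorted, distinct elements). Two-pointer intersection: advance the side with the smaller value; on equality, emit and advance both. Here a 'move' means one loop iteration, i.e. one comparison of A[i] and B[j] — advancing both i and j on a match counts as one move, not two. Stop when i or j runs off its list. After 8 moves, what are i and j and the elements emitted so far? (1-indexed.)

i=1 j=1: 0<2, i++
i=2 j=1: 3>2, j++
i=2 j=2: 3<5, i++
i=3 j=2: 13>5, j++
i=3 j=3: 13>7, j++
i=3 j=4: 13<15, i++
i=4 j=4: 14<15, i++
i=5 j=4: 22>15, j++

i=5, j=5, emitted=[]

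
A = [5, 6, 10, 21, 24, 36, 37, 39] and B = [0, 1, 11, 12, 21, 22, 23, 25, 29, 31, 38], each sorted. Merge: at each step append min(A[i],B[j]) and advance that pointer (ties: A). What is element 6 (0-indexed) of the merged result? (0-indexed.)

i=0 j=0: A[i]=5>B[j]=0 take 0, j++
i=0 j=1: A[i]=5>B[j]=1 take 1, j++
i=0 j=2: A[i]=5<=B[j]=11 take 5, i++
i=1 j=2: A[i]=6<=B[j]=11 take 6, i++
i=2 j=2: A[i]=10<=B[j]=11 take 10, i++
i=3 j=2: A[i]=21>B[j]=11 take 11, j++
i=3 j=3: A[i]=21>B[j]=12 take 12, j++
i=3 j=4: A[i]=21<=B[j]=21 take 21, i++
i=4 j=4: A[i]=24>B[j]=21 take 21, j++
i=4 j=5: A[i]=24>B[j]=22 take 22, j++
i=4 j=6: A[i]=24>B[j]=23 take 23, j++
i=4 j=7: A[i]=24<=B[j]=25 take 24, i++
i=5 j=7: A[i]=36>B[j]=25 take 25, j++
i=5 j=8: A[i]=36>B[j]=29 take 29, j++
i=5 j=9: A[i]=36>B[j]=31 take 31, j++
i=5 j=10: A[i]=36<=B[j]=38 take 36, i++
i=6 j=10: A[i]=37<=B[j]=38 take 37, i++
i=7 j=10: A[i]=39>B[j]=38 take 38, j++
i=7 j=11: B done, take A[i]=39, i++

merged[6] = 12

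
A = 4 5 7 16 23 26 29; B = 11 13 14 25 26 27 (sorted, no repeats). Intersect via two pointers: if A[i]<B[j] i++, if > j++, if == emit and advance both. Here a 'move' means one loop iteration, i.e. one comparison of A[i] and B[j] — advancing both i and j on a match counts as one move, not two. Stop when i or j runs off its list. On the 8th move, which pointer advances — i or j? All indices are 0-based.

i=0 j=0: 4<11, i++
i=1 j=0: 5<11, i++
i=2 j=0: 7<11, i++
i=3 j=0: 16>11, j++
i=3 j=1: 16>13, j++
i=3 j=2: 16>14, j++
i=3 j=3: 16<25, i++
i=4 j=3: 23<25, i++

i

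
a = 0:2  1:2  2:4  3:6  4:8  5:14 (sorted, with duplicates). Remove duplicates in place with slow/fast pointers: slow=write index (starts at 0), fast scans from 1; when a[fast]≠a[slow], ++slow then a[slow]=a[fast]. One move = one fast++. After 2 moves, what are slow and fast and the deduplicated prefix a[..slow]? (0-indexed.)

slow=1, fast=3, prefix=[2, 4]

slow=0 fast=1: a[fast]=2=a[slow] dup, fast++
slow=0 fast=2: a[fast]=4≠a[slow]=2 write a[1]=4, slow++,fast++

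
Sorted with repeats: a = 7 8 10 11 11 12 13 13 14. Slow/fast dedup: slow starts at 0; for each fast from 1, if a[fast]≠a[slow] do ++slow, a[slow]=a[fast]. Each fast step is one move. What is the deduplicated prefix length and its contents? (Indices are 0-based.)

slow=0 fast=1: a[fast]=8≠a[slow]=7 write a[1]=8, slow++,fast++
slow=1 fast=2: a[fast]=10≠a[slow]=8 write a[2]=10, slow++,fast++
slow=2 fast=3: a[fast]=11≠a[slow]=10 write a[3]=11, slow++,fast++
slow=3 fast=4: a[fast]=11=a[slow] dup, fast++
slow=3 fast=5: a[fast]=12≠a[slow]=11 write a[4]=12, slow++,fast++
slow=4 fast=6: a[fast]=13≠a[slow]=12 write a[5]=13, slow++,fast++
slow=5 fast=7: a[fast]=13=a[slow] dup, fast++
slow=5 fast=8: a[fast]=14≠a[slow]=13 write a[6]=14, slow++,fast++

length 7; prefix = [7, 8, 10, 11, 12, 13, 14]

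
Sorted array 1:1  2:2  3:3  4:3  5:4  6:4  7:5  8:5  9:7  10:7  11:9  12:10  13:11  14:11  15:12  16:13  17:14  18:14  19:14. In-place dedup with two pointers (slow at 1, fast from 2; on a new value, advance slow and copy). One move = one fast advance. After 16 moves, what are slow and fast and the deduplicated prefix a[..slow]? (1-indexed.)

slow=12, fast=18, prefix=[1, 2, 3, 4, 5, 7, 9, 10, 11, 12, 13, 14]

(s=1,f=2) a[fast]=2≠a[slow]=1 write a[2]=2 → slow++,fast++
(s=2,f=3) a[fast]=3≠a[slow]=2 write a[3]=3 → slow++,fast++
(s=3,f=4) a[fast]=3=a[slow] dup → fast++
(s=3,f=5) a[fast]=4≠a[slow]=3 write a[4]=4 → slow++,fast++
(s=4,f=6) a[fast]=4=a[slow] dup → fast++
(s=4,f=7) a[fast]=5≠a[slow]=4 write a[5]=5 → slow++,fast++
(s=5,f=8) a[fast]=5=a[slow] dup → fast++
(s=5,f=9) a[fast]=7≠a[slow]=5 write a[6]=7 → slow++,fast++
(s=6,f=10) a[fast]=7=a[slow] dup → fast++
(s=6,f=11) a[fast]=9≠a[slow]=7 write a[7]=9 → slow++,fast++
(s=7,f=12) a[fast]=10≠a[slow]=9 write a[8]=10 → slow++,fast++
(s=8,f=13) a[fast]=11≠a[slow]=10 write a[9]=11 → slow++,fast++
(s=9,f=14) a[fast]=11=a[slow] dup → fast++
(s=9,f=15) a[fast]=12≠a[slow]=11 write a[10]=12 → slow++,fast++
(s=10,f=16) a[fast]=13≠a[slow]=12 write a[11]=13 → slow++,fast++
(s=11,f=17) a[fast]=14≠a[slow]=13 write a[12]=14 → slow++,fast++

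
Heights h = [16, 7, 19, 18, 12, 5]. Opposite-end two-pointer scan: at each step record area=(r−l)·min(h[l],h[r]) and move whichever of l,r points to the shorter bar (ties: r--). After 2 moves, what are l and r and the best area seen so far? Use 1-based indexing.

l=1 r=6: min(16,5)*5=25 best=25 *, r--
l=1 r=5: min(16,12)*4=48 best=48 *, r--

l=1, r=4, best area=48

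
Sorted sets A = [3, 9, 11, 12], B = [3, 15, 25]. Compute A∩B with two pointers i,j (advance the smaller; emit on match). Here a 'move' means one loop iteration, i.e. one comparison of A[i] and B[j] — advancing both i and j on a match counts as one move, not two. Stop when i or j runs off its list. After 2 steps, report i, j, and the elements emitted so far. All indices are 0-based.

i=2, j=1, emitted=[3]

[i=0,j=0] 3==3 emit → i++,j++
[i=1,j=1] 9<15 → i++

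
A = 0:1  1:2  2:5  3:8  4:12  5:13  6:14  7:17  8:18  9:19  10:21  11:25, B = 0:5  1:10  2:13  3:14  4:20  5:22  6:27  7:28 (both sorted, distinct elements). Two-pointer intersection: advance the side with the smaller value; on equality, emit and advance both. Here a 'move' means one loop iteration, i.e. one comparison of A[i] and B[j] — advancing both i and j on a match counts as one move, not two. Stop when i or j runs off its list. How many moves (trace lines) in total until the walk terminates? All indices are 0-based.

15 moves

i=0 j=0: 1<5, i++
i=1 j=0: 2<5, i++
i=2 j=0: 5==5 emit, i++,j++
i=3 j=1: 8<10, i++
i=4 j=1: 12>10, j++
i=4 j=2: 12<13, i++
i=5 j=2: 13==13 emit, i++,j++
i=6 j=3: 14==14 emit, i++,j++
i=7 j=4: 17<20, i++
i=8 j=4: 18<20, i++
i=9 j=4: 19<20, i++
i=10 j=4: 21>20, j++
i=10 j=5: 21<22, i++
i=11 j=5: 25>22, j++
i=11 j=6: 25<27, i++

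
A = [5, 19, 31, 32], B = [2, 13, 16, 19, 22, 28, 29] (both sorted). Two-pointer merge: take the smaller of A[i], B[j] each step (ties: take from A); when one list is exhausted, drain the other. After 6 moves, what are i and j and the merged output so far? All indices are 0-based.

i=2, j=4, merged so far=[2, 5, 13, 16, 19, 19]

i=0 j=0: A[i]=5>B[j]=2 take 2, j++
i=0 j=1: A[i]=5<=B[j]=13 take 5, i++
i=1 j=1: A[i]=19>B[j]=13 take 13, j++
i=1 j=2: A[i]=19>B[j]=16 take 16, j++
i=1 j=3: A[i]=19<=B[j]=19 take 19, i++
i=2 j=3: A[i]=31>B[j]=19 take 19, j++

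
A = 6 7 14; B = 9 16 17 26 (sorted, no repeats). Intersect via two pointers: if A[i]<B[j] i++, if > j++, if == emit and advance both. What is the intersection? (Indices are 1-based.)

[i=1,j=1] 6<9 → i++
[i=2,j=1] 7<9 → i++
[i=3,j=1] 14>9 → j++
[i=3,j=2] 14<16 → i++

intersection = []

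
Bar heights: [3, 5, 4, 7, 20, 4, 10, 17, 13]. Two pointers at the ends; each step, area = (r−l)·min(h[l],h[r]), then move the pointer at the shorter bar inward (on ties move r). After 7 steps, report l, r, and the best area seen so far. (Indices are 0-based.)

l=4, r=5, best area=52

[0,8] min(3,13)*8=24 best=24 * → l++
[1,8] min(5,13)*7=35 best=35 * → l++
[2,8] min(4,13)*6=24 best=35 → l++
[3,8] min(7,13)*5=35 best=35 → l++
[4,8] min(20,13)*4=52 best=52 * → r--
[4,7] min(20,17)*3=51 best=52 → r--
[4,6] min(20,10)*2=20 best=52 → r--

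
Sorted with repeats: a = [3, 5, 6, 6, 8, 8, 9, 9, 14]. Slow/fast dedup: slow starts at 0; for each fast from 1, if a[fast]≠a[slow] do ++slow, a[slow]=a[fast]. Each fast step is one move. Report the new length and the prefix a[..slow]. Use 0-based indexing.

(s=0,f=1) a[fast]=5≠a[slow]=3 write a[1]=5 → slow++,fast++
(s=1,f=2) a[fast]=6≠a[slow]=5 write a[2]=6 → slow++,fast++
(s=2,f=3) a[fast]=6=a[slow] dup → fast++
(s=2,f=4) a[fast]=8≠a[slow]=6 write a[3]=8 → slow++,fast++
(s=3,f=5) a[fast]=8=a[slow] dup → fast++
(s=3,f=6) a[fast]=9≠a[slow]=8 write a[4]=9 → slow++,fast++
(s=4,f=7) a[fast]=9=a[slow] dup → fast++
(s=4,f=8) a[fast]=14≠a[slow]=9 write a[5]=14 → slow++,fast++

length 6; prefix = [3, 5, 6, 8, 9, 14]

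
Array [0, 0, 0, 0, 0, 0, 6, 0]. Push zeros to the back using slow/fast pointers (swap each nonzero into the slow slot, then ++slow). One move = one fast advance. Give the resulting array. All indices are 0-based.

[6, 0, 0, 0, 0, 0, 0, 0]

slow=0 fast=0: a[fast]=0, fast++
slow=0 fast=1: a[fast]=0, fast++
slow=0 fast=2: a[fast]=0, fast++
slow=0 fast=3: a[fast]=0, fast++
slow=0 fast=4: a[fast]=0, fast++
slow=0 fast=5: a[fast]=0, fast++
slow=0 fast=6: a[fast]=6≠0 swap→a[0]=6, slow++,fast++
slow=1 fast=7: a[fast]=0, fast++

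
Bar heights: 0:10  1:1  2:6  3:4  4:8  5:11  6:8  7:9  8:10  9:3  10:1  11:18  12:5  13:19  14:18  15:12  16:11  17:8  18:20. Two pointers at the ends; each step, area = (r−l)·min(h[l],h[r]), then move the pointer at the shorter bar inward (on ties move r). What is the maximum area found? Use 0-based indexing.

l=0 r=18: min(10,20)*18=180 best=180 *, l++
l=1 r=18: min(1,20)*17=17 best=180, l++
l=2 r=18: min(6,20)*16=96 best=180, l++
l=3 r=18: min(4,20)*15=60 best=180, l++
l=4 r=18: min(8,20)*14=112 best=180, l++
l=5 r=18: min(11,20)*13=143 best=180, l++
l=6 r=18: min(8,20)*12=96 best=180, l++
l=7 r=18: min(9,20)*11=99 best=180, l++
l=8 r=18: min(10,20)*10=100 best=180, l++
l=9 r=18: min(3,20)*9=27 best=180, l++
l=10 r=18: min(1,20)*8=8 best=180, l++
l=11 r=18: min(18,20)*7=126 best=180, l++
l=12 r=18: min(5,20)*6=30 best=180, l++
l=13 r=18: min(19,20)*5=95 best=180, l++
l=14 r=18: min(18,20)*4=72 best=180, l++
l=15 r=18: min(12,20)*3=36 best=180, l++
l=16 r=18: min(11,20)*2=22 best=180, l++
l=17 r=18: min(8,20)*1=8 best=180, l++

max area = 180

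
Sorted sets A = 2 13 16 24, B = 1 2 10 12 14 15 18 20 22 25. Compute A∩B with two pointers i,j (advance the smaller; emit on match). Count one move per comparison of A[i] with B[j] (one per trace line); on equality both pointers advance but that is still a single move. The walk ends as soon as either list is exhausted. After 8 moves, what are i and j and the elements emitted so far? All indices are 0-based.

i=3, j=6, emitted=[2]

[i=0,j=0] 2>1 → j++
[i=0,j=1] 2==2 emit → i++,j++
[i=1,j=2] 13>10 → j++
[i=1,j=3] 13>12 → j++
[i=1,j=4] 13<14 → i++
[i=2,j=4] 16>14 → j++
[i=2,j=5] 16>15 → j++
[i=2,j=6] 16<18 → i++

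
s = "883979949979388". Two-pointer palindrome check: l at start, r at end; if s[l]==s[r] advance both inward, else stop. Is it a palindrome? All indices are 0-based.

l=0 r=14: '8'=='8', l++,r--
l=1 r=13: '8'=='8', l++,r--
l=2 r=12: '3'=='3', l++,r--
l=3 r=11: '9'=='9', l++,r--
l=4 r=10: '7'=='7', l++,r--
l=5 r=9: '9'=='9', l++,r--
l=6 r=8: '9'=='9', l++,r--

palindrome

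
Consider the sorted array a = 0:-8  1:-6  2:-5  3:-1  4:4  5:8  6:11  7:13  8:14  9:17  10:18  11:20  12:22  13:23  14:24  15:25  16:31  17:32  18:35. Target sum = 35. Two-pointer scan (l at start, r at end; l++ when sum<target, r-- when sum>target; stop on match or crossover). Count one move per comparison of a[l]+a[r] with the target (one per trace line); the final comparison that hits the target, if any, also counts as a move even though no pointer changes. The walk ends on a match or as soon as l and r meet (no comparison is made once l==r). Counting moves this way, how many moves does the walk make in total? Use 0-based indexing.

l=0 r=18: -8+35=27 <35, l++
l=1 r=18: -6+35=29 <35, l++
l=2 r=18: -5+35=30 <35, l++
l=3 r=18: -1+35=34 <35, l++
l=4 r=18: 4+35=39 >35, r--
l=4 r=17: 4+32=36 >35, r--
l=4 r=16: 4+31=35, found

7 moves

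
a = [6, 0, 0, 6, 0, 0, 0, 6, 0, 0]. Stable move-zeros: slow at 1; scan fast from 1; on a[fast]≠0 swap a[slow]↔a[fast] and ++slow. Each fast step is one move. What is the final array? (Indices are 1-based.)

(s=1,f=1) a[fast]=6≠0 swap→a[1]=6 → slow++,fast++
(s=2,f=2) a[fast]=0 → fast++
(s=2,f=3) a[fast]=0 → fast++
(s=2,f=4) a[fast]=6≠0 swap→a[2]=6 → slow++,fast++
(s=3,f=5) a[fast]=0 → fast++
(s=3,f=6) a[fast]=0 → fast++
(s=3,f=7) a[fast]=0 → fast++
(s=3,f=8) a[fast]=6≠0 swap→a[3]=6 → slow++,fast++
(s=4,f=9) a[fast]=0 → fast++
(s=4,f=10) a[fast]=0 → fast++

[6, 6, 6, 0, 0, 0, 0, 0, 0, 0]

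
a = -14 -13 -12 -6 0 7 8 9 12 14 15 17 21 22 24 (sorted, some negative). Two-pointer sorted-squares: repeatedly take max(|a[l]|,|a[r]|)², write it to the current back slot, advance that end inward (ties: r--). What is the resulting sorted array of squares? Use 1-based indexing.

[1,15] |-14|<=|24| out[15]=576 → r--
[1,14] |-14|<=|22| out[14]=484 → r--
[1,13] |-14|<=|21| out[13]=441 → r--
[1,12] |-14|<=|17| out[12]=289 → r--
[1,11] |-14|<=|15| out[11]=225 → r--
[1,10] |-14|<=|14| out[10]=196 → r--
[1,9] |-14|>|12| out[9]=196 → l++
[2,9] |-13|>|12| out[8]=169 → l++
[3,9] |-12|<=|12| out[7]=144 → r--
[3,8] |-12|>|9| out[6]=144 → l++
[4,8] |-6|<=|9| out[5]=81 → r--
[4,7] |-6|<=|8| out[4]=64 → r--
[4,6] |-6|<=|7| out[3]=49 → r--
[4,5] |-6|>|0| out[2]=36 → l++
[5,5] |0|<=|0| out[1]=0 → r--

[0, 36, 49, 64, 81, 144, 144, 169, 196, 196, 225, 289, 441, 484, 576]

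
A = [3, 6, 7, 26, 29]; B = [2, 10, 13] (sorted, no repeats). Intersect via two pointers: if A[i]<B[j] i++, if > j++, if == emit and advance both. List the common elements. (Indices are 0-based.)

intersection = []

[i=0,j=0] 3>2 → j++
[i=0,j=1] 3<10 → i++
[i=1,j=1] 6<10 → i++
[i=2,j=1] 7<10 → i++
[i=3,j=1] 26>10 → j++
[i=3,j=2] 26>13 → j++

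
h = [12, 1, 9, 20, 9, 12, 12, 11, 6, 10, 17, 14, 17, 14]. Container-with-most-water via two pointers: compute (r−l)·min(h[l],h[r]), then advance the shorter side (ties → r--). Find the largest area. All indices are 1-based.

l=1 r=14: min(12,14)*13=156 best=156 *, l++
l=2 r=14: min(1,14)*12=12 best=156, l++
l=3 r=14: min(9,14)*11=99 best=156, l++
l=4 r=14: min(20,14)*10=140 best=156, r--
l=4 r=13: min(20,17)*9=153 best=156, r--
l=4 r=12: min(20,14)*8=112 best=156, r--
l=4 r=11: min(20,17)*7=119 best=156, r--
l=4 r=10: min(20,10)*6=60 best=156, r--
l=4 r=9: min(20,6)*5=30 best=156, r--
l=4 r=8: min(20,11)*4=44 best=156, r--
l=4 r=7: min(20,12)*3=36 best=156, r--
l=4 r=6: min(20,12)*2=24 best=156, r--
l=4 r=5: min(20,9)*1=9 best=156, r--

max area = 156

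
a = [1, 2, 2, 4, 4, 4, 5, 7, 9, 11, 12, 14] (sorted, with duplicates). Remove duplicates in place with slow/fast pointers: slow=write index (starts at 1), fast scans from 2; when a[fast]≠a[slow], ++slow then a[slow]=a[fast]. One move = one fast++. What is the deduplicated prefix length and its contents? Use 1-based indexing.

length 9; prefix = [1, 2, 4, 5, 7, 9, 11, 12, 14]

(s=1,f=2) a[fast]=2≠a[slow]=1 write a[2]=2 → slow++,fast++
(s=2,f=3) a[fast]=2=a[slow] dup → fast++
(s=2,f=4) a[fast]=4≠a[slow]=2 write a[3]=4 → slow++,fast++
(s=3,f=5) a[fast]=4=a[slow] dup → fast++
(s=3,f=6) a[fast]=4=a[slow] dup → fast++
(s=3,f=7) a[fast]=5≠a[slow]=4 write a[4]=5 → slow++,fast++
(s=4,f=8) a[fast]=7≠a[slow]=5 write a[5]=7 → slow++,fast++
(s=5,f=9) a[fast]=9≠a[slow]=7 write a[6]=9 → slow++,fast++
(s=6,f=10) a[fast]=11≠a[slow]=9 write a[7]=11 → slow++,fast++
(s=7,f=11) a[fast]=12≠a[slow]=11 write a[8]=12 → slow++,fast++
(s=8,f=12) a[fast]=14≠a[slow]=12 write a[9]=14 → slow++,fast++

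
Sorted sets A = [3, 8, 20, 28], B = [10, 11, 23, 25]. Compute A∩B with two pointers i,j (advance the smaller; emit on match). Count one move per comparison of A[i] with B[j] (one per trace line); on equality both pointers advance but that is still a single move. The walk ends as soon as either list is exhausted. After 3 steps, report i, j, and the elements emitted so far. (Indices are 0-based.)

i=2, j=1, emitted=[]

i=0 j=0: 3<10, i++
i=1 j=0: 8<10, i++
i=2 j=0: 20>10, j++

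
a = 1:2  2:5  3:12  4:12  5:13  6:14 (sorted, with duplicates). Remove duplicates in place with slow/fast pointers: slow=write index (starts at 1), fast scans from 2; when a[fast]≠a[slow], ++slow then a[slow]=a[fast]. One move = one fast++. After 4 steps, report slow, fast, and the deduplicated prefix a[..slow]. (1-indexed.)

(s=1,f=2) a[fast]=5≠a[slow]=2 write a[2]=5 → slow++,fast++
(s=2,f=3) a[fast]=12≠a[slow]=5 write a[3]=12 → slow++,fast++
(s=3,f=4) a[fast]=12=a[slow] dup → fast++
(s=3,f=5) a[fast]=13≠a[slow]=12 write a[4]=13 → slow++,fast++

slow=4, fast=6, prefix=[2, 5, 12, 13]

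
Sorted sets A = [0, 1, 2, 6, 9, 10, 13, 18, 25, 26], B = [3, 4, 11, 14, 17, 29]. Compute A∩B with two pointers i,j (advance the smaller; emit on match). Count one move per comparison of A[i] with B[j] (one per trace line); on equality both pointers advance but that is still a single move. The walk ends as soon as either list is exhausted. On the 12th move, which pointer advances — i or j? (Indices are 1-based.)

j

i=1 j=1: 0<3, i++
i=2 j=1: 1<3, i++
i=3 j=1: 2<3, i++
i=4 j=1: 6>3, j++
i=4 j=2: 6>4, j++
i=4 j=3: 6<11, i++
i=5 j=3: 9<11, i++
i=6 j=3: 10<11, i++
i=7 j=3: 13>11, j++
i=7 j=4: 13<14, i++
i=8 j=4: 18>14, j++
i=8 j=5: 18>17, j++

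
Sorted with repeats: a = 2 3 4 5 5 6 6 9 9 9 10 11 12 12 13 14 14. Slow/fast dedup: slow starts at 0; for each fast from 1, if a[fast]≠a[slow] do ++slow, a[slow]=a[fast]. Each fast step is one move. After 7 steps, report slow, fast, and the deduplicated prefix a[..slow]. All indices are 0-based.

slow=5, fast=8, prefix=[2, 3, 4, 5, 6, 9]

(s=0,f=1) a[fast]=3≠a[slow]=2 write a[1]=3 → slow++,fast++
(s=1,f=2) a[fast]=4≠a[slow]=3 write a[2]=4 → slow++,fast++
(s=2,f=3) a[fast]=5≠a[slow]=4 write a[3]=5 → slow++,fast++
(s=3,f=4) a[fast]=5=a[slow] dup → fast++
(s=3,f=5) a[fast]=6≠a[slow]=5 write a[4]=6 → slow++,fast++
(s=4,f=6) a[fast]=6=a[slow] dup → fast++
(s=4,f=7) a[fast]=9≠a[slow]=6 write a[5]=9 → slow++,fast++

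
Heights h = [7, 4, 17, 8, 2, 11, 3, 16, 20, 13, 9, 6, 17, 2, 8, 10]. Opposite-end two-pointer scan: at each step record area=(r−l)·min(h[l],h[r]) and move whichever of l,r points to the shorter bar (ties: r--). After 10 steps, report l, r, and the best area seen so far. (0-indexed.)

l=0 r=15: min(7,10)*15=105 best=105 *, l++
l=1 r=15: min(4,10)*14=56 best=105, l++
l=2 r=15: min(17,10)*13=130 best=130 *, r--
l=2 r=14: min(17,8)*12=96 best=130, r--
l=2 r=13: min(17,2)*11=22 best=130, r--
l=2 r=12: min(17,17)*10=170 best=170 *, r--
l=2 r=11: min(17,6)*9=54 best=170, r--
l=2 r=10: min(17,9)*8=72 best=170, r--
l=2 r=9: min(17,13)*7=91 best=170, r--
l=2 r=8: min(17,20)*6=102 best=170, l++

l=3, r=8, best area=170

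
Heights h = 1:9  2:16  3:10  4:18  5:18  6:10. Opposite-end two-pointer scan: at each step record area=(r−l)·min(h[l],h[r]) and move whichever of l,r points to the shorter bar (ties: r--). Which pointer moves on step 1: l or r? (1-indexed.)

[1,6] min(9,10)*5=45 best=45 * → l++

l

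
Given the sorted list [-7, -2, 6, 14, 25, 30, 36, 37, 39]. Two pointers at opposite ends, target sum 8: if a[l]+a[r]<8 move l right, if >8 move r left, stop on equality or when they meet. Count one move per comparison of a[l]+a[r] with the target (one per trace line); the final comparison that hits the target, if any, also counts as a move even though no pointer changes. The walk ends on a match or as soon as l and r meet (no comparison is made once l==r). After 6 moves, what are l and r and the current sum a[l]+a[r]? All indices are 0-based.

l=0 r=8: -7+39=32 >8, r--
l=0 r=7: -7+37=30 >8, r--
l=0 r=6: -7+36=29 >8, r--
l=0 r=5: -7+30=23 >8, r--
l=0 r=4: -7+25=18 >8, r--
l=0 r=3: -7+14=7 <8, l++

l=1, r=3, sum=12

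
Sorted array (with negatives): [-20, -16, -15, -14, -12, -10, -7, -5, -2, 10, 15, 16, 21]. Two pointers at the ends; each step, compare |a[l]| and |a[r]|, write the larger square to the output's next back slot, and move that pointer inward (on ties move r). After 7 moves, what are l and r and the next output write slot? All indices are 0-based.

l=4, r=9, next write slot=5

l=0 r=12: |-20|<=|21| out[12]=441, r--
l=0 r=11: |-20|>|16| out[11]=400, l++
l=1 r=11: |-16|<=|16| out[10]=256, r--
l=1 r=10: |-16|>|15| out[9]=256, l++
l=2 r=10: |-15|<=|15| out[8]=225, r--
l=2 r=9: |-15|>|10| out[7]=225, l++
l=3 r=9: |-14|>|10| out[6]=196, l++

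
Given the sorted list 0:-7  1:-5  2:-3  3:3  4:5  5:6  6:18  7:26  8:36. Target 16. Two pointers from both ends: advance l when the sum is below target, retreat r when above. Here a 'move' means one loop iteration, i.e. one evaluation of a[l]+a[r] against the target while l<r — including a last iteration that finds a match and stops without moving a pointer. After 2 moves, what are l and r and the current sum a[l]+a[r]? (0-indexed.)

[0,8] -7+36=29 >16 → r--
[0,7] -7+26=19 >16 → r--

l=0, r=6, sum=11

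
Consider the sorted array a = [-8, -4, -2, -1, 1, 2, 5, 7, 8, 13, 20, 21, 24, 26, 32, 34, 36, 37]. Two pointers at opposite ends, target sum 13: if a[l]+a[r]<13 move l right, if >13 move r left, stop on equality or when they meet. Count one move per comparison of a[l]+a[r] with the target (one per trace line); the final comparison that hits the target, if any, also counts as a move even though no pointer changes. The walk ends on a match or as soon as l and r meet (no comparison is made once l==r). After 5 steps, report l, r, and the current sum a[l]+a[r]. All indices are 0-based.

l=0, r=12, sum=16

[0,17] -8+37=29 >13 → r--
[0,16] -8+36=28 >13 → r--
[0,15] -8+34=26 >13 → r--
[0,14] -8+32=24 >13 → r--
[0,13] -8+26=18 >13 → r--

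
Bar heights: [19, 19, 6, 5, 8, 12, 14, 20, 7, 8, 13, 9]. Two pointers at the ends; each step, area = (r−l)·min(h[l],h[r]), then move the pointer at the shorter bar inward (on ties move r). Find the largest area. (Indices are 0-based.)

max area = 133

l=0 r=11: min(19,9)*11=99 best=99 *, r--
l=0 r=10: min(19,13)*10=130 best=130 *, r--
l=0 r=9: min(19,8)*9=72 best=130, r--
l=0 r=8: min(19,7)*8=56 best=130, r--
l=0 r=7: min(19,20)*7=133 best=133 *, l++
l=1 r=7: min(19,20)*6=114 best=133, l++
l=2 r=7: min(6,20)*5=30 best=133, l++
l=3 r=7: min(5,20)*4=20 best=133, l++
l=4 r=7: min(8,20)*3=24 best=133, l++
l=5 r=7: min(12,20)*2=24 best=133, l++
l=6 r=7: min(14,20)*1=14 best=133, l++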